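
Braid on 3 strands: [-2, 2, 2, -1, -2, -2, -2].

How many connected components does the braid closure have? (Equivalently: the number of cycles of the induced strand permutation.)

Track the strand permutation on 3 strands, starting from identity.
  step 1: s2^-1 swaps positions 2,3 -> [1 3 2]
  step 2: s2 swaps positions 2,3 -> [1 2 3]
  step 3: s2 swaps positions 2,3 -> [1 3 2]
  step 4: s1^-1 swaps positions 1,2 -> [3 1 2]
  step 5: s2^-1 swaps positions 2,3 -> [3 2 1]
  step 6: s2^-1 swaps positions 2,3 -> [3 1 2]
  step 7: s2^-1 swaps positions 2,3 -> [3 2 1]
Final permutation (position -> original strand): [3 2 1]
Closure components = cycle count of this permutation = 2.

Answer: 2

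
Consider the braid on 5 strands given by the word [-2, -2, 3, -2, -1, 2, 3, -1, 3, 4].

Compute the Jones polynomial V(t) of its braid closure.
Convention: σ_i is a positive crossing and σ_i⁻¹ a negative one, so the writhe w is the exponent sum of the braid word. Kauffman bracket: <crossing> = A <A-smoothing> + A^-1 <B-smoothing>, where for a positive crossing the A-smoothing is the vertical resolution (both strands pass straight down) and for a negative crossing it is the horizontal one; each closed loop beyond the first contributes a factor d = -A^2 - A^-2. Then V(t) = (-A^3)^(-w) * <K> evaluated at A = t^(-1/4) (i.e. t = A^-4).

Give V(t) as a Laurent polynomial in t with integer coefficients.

-t^3 + 2*t^2 - 3*t + 5 - 4*t^-1 + 4*t^-2 - 3*t^-3 + 2*t^-4 - t^-5

Derivation:
The presented braid s2^-1 s2^-1 s3 s2^-1 s1^-1 s2 s3 s1^-1 s3 s4 on 5 strands reduces by inverse Markov moves (closure unchanged at each step):
  Destabilize: the word has the form β·s4 where s4 occurs only as the final letter (β ∈ B_4); drop it and the last strand → 4 strands.
Reduced to β = s2^-1 s2^-1 s3 s2^-1 s1^-1 s2 s3 s1^-1 s3 on 4 strands, 9 crossings.
Compute on β:
Braid: s2^-1 s2^-1 s3 s2^-1 s1^-1 s2 s3 s1^-1 s3 on 4 strands, 9 crossings.
Writhe w = (#positive) - (#negative) = 4 - 5 = -1.
State-sum expansion of <K>. There are 2^9 = 512 states.
Smooth each crossing (0=||, 1=⌣⌢); contribution A^(Σ sign_k(1-2s_k)) * d^(L-1).
Tabulate the states by total A-exponent and number of loops L (A-exp: L × count):
  A^9: L=5 ×1
  A^7: L=4 ×9
  A^5: L=3 ×32, L=5 ×4
  A^3: L=2 ×55, L=4 ×28, L=6 ×1
  A^1: L=1 ×39, L=3 ×77, L=5 ×10
  A^-1: L=2 ×87, L=4 ×38, L=6 ×1
  A^-3: L=1 ×14, L=3 ×64, L=5 ×6
  A^-5: L=2 ×17, L=4 ×19
  A^-7: L=3 ×7, L=5 ×2
  A^-9: L=4 ×1
Each group contributes A^e * Σ count * d^(L-1):
Powers of d = -A^2 - A^-2: d^2 = A^4 + 2 + A^-4; d^3 = -A^6 - 3*A^2 - 3*A^-2 - A^-6; d^4 = A^8 + 4*A^4 + 6 + 4*A^-4 + A^-8; d^5 = -A^10 - 5*A^6 - 10*A^2 - 10*A^-2 - 5*A^-6 - A^-10.
  A^9 * (d^4) = A^17 + 4*A^13 + 6*A^9 + 4*A^5 + A
  A^7 * (9*d^3) = -9*A^13 - 27*A^9 - 27*A^5 - 9*A
  A^5 * (32*d^2 + 4*d^4) = 4*A^13 + 48*A^9 + 88*A^5 + 48*A + 4*A^-3
  A^3 * (55*d + 28*d^3 + d^5) = -A^13 - 33*A^9 - 149*A^5 - 149*A - 33*A^-3 - A^-7
  A^1 * (39 + 77*d^2 + 10*d^4) = 10*A^9 + 117*A^5 + 253*A + 117*A^-3 + 10*A^-7
  A^-1 * (87*d + 38*d^3 + d^5) = -A^9 - 43*A^5 - 211*A - 211*A^-3 - 43*A^-7 - A^-11
  A^-3 * (14 + 64*d^2 + 6*d^4) = 6*A^5 + 88*A + 178*A^-3 + 88*A^-7 + 6*A^-11
  A^-5 * (17*d + 19*d^3) = -19*A - 74*A^-3 - 74*A^-7 - 19*A^-11
  A^-7 * (7*d^2 + 2*d^4) = 2*A + 15*A^-3 + 26*A^-7 + 15*A^-11 + 2*A^-15
  A^-9 * (d^3) = -A^-3 - 3*A^-7 - 3*A^-11 - A^-15
Summing the groups: <K> = A^17 - 2*A^13 + 3*A^9 - 4*A^5 + 4*A - 5*A^-3 + 3*A^-7 - 2*A^-11 + A^-15
Normalise by the writhe: (-A^3)^(-w) = (-A^3)^(1) = -A^3, so f(A) = -A^3 * <K> = -A^20 + 2*A^16 - 3*A^12 + 4*A^8 - 4*A^4 + 5 - 3*A^-4 + 2*A^-8 - A^-12.
Substitute A = t^(-1/4), i.e. A^e → t^(-e/4): V(t) = -t^3 + 2*t^2 - 3*t + 5 - 4*t^-1 + 4*t^-2 - 3*t^-3 + 2*t^-4 - t^-5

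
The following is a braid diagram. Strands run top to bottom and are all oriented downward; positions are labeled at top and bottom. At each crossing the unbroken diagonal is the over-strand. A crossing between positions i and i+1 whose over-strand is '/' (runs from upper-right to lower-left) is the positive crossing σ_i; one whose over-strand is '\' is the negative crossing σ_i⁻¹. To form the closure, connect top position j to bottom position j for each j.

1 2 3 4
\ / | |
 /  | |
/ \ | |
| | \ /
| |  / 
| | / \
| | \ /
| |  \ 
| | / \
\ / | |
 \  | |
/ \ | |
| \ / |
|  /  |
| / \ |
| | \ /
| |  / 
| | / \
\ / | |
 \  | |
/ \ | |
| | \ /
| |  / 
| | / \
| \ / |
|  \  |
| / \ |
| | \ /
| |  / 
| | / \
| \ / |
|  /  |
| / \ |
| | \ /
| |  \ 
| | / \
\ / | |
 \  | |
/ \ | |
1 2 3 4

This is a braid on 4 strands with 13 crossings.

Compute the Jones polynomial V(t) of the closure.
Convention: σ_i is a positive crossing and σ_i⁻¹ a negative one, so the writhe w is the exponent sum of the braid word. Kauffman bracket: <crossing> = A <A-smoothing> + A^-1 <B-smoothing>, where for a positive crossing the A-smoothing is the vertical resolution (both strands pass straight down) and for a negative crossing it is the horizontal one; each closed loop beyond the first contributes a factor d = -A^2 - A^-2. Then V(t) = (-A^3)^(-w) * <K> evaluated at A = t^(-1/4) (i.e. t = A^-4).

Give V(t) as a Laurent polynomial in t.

Reading the diagram top to bottom ('/'-over between positions i,i+1 = s_i, '\'-over = s_i^-1): braid word = s1 s3 s3^-1 s1^-1 s2 s3 s1^-1 s3 s2^-1 s3 s2 s3^-1 s1^-1.
The presented braid s1 s3 s3^-1 s1^-1 s2 s3 s1^-1 s3 s2^-1 s3 s2 s3^-1 s1^-1 on 4 strands reduces by inverse Markov moves (closure unchanged at each step):
  Deconjugate: the word is γ·β·γ⁻¹ with γ = s1 s3 (prefix) and γ⁻¹ = s3^-1 s1^-1 (suffix); strip both.
Reduced to β = s3^-1 s1^-1 s2 s3 s1^-1 s3 s2^-1 s3 s2 on 4 strands, 9 crossings.
Compute on β:
Braid: s3^-1 s1^-1 s2 s3 s1^-1 s3 s2^-1 s3 s2 on 4 strands, 9 crossings.
Writhe w = (#positive) - (#negative) = 5 - 4 = 1.
Enumerate smoothing states for the bracket polynomial. There are 2^9 = 512 states.
For each crossing: s=0 is the vertical smoothing, s=1 horizontal. Crossing k contributes A^(sign_k * (1 - 2*s_k)); loop factor d = -A^2 - A^-2.
Tabulate the states by total A-exponent and number of loops L (A-exp: L × count):
  A^9: L=2 ×1
  A^7: L=1 ×3, L=3 ×6
  A^5: L=2 ×26, L=4 ×10
  A^3: L=1 ×21, L=3 ×58, L=5 ×5
  A^1: L=2 ×86, L=4 ×39, L=6 ×1
  A^-1: L=1 ×35, L=3 ×80, L=5 ×11
  A^-3: L=2 ×53, L=4 ×30, L=6 ×1
  A^-5: L=3 ×32, L=5 ×4
  A^-7: L=4 ×9
  A^-9: L=5 ×1
Each group contributes A^e * Σ count * d^(L-1):
Powers of d = -A^2 - A^-2: d^2 = A^4 + 2 + A^-4; d^3 = -A^6 - 3*A^2 - 3*A^-2 - A^-6; d^4 = A^8 + 4*A^4 + 6 + 4*A^-4 + A^-8; d^5 = -A^10 - 5*A^6 - 10*A^2 - 10*A^-2 - 5*A^-6 - A^-10.
  A^9 * (d) = -A^11 - A^7
  A^7 * (3 + 6*d^2) = 6*A^11 + 15*A^7 + 6*A^3
  A^5 * (26*d + 10*d^3) = -10*A^11 - 56*A^7 - 56*A^3 - 10*A^-1
  A^3 * (21 + 58*d^2 + 5*d^4) = 5*A^11 + 78*A^7 + 167*A^3 + 78*A^-1 + 5*A^-5
  A^1 * (86*d + 39*d^3 + d^5) = -A^11 - 44*A^7 - 213*A^3 - 213*A^-1 - 44*A^-5 - A^-9
  A^-1 * (35 + 80*d^2 + 11*d^4) = 11*A^7 + 124*A^3 + 261*A^-1 + 124*A^-5 + 11*A^-9
  A^-3 * (53*d + 30*d^3 + d^5) = -A^7 - 35*A^3 - 153*A^-1 - 153*A^-5 - 35*A^-9 - A^-13
  A^-5 * (32*d^2 + 4*d^4) = 4*A^3 + 48*A^-1 + 88*A^-5 + 48*A^-9 + 4*A^-13
  A^-7 * (9*d^3) = -9*A^-1 - 27*A^-5 - 27*A^-9 - 9*A^-13
  A^-9 * (d^4) = A^-1 + 4*A^-5 + 6*A^-9 + 4*A^-13 + A^-17
Summing the groups: <K> = -A^11 + 2*A^7 - 3*A^3 + 3*A^-1 - 3*A^-5 + 2*A^-9 - 2*A^-13 + A^-17
Normalise by the writhe: (-A^3)^(-w) = (-A^3)^(-1) = -A^-3, so f(A) = -A^-3 * <K> = A^8 - 2*A^4 + 3 - 3*A^-4 + 3*A^-8 - 2*A^-12 + 2*A^-16 - A^-20.
Substitute A = t^(-1/4), i.e. A^e → t^(-e/4): V(t) = -t^5 + 2*t^4 - 2*t^3 + 3*t^2 - 3*t + 3 - 2*t^-1 + t^-2

Answer: -t^5 + 2*t^4 - 2*t^3 + 3*t^2 - 3*t + 3 - 2*t^-1 + t^-2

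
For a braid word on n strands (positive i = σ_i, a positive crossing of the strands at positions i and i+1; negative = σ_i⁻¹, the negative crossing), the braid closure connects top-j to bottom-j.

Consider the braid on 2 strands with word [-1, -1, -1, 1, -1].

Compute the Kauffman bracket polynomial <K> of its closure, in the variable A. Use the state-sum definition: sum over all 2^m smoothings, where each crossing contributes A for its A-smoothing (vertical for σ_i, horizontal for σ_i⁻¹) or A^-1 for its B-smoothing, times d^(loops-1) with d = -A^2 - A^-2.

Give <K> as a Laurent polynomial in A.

First cancel adjacent σ_i σ_i⁻¹ pairs (Reidemeister II — same braid, same closure): s1^-1 s1^-1 s1^-1 s1 s1^-1 → s1^-1 s1^-1 s1^-1.
Braid: s1^-1 s1^-1 s1^-1 on 2 strands, 3 crossings.
Writhe w = (#positive) - (#negative) = 0 - 3 = -3.
State-sum expansion of <K>. There are 2^3 = 8 states.
Each crossing splits two ways (0=vertical, 1=horizontal). The state's weight is A^(#A-smoothings - #B-smoothings) * d^(loops - 1).
  state 000: A-exp=-3, loops=2, term = A^-3 * d^1
  state 001: A-exp=-1, loops=1, term = A^-1 * d^0
  state 010: A-exp=-1, loops=1, term = A^-1 * d^0
  state 011: A-exp=+1, loops=2, term = A^1 * d^1
  state 100: A-exp=-1, loops=1, term = A^-1 * d^0
  state 101: A-exp=+1, loops=2, term = A^1 * d^1
  state 110: A-exp=+1, loops=2, term = A^1 * d^1
  state 111: A-exp=+3, loops=3, term = A^3 * d^2
Collect the terms by A-exponent (count of states per loop number):
Powers of d = -A^2 - A^-2: d^2 = A^4 + 2 + A^-4.
  A^3 * (d^2) = A^7 + 2*A^3 + A^-1
  A^1 * (3*d) = -3*A^3 - 3*A^-1
  A^-1 * (3) = 3*A^-1
  A^-3 * (d) = -A^-1 - A^-5
Summing the groups: <K> = A^7 - A^3 - A^-5

Answer: A^7 - A^3 - A^-5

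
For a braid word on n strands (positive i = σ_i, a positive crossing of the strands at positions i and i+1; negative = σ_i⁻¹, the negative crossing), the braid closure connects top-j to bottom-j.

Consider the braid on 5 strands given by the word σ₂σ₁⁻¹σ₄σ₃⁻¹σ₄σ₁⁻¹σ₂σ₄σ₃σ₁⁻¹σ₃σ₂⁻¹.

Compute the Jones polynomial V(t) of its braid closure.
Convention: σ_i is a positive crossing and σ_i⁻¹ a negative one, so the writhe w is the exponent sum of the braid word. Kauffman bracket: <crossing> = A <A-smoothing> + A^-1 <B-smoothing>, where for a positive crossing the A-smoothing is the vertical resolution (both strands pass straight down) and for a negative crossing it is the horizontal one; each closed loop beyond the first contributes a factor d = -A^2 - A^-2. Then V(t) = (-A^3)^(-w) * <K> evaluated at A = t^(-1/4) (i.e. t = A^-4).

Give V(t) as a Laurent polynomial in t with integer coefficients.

-t^5 + t^4 - 2*t^3 + 4*t^2 - 3*t + 4 - 3*t^-1 + 2*t^-2 - t^-3

Derivation:
The presented braid s2 s1^-1 s4 s3^-1 s4 s1^-1 s2 s4 s3 s1^-1 s3 s2^-1 on 5 strands reduces by inverse Markov moves (closure unchanged at each step):
  Deconjugate: the word is γ·β·γ⁻¹ with γ = s2 (prefix) and γ⁻¹ = s2^-1 (suffix); strip both.
Reduced to β = s1^-1 s4 s3^-1 s4 s1^-1 s2 s4 s3 s1^-1 s3 on 5 strands, 10 crossings.
Compute on β:
Braid: s1^-1 s4 s3^-1 s4 s1^-1 s2 s4 s3 s1^-1 s3 on 5 strands, 10 crossings.
Writhe w = (#positive) - (#negative) = 6 - 4 = 2.
State-sum expansion of <K>. There are 2^10 = 1024 states.
Smooth each crossing (0=||, 1=⌣⌢); contribution A^(Σ sign_k(1-2s_k)) * d^(L-1).
Tabulate the states by total A-exponent and number of loops L (A-exp: L × count):
  A^10: L=5 ×1
  A^8: L=4 ×7, L=6 ×3
  A^6: L=3 ×18, L=5 ×26, L=7 ×1
  A^4: L=2 ×21, L=4 ×85, L=6 ×14
  A^2: L=1 ×9, L=3 ×137, L=5 ×62, L=7 ×2
  A^0: L=2 ×105, L=4 ×132, L=6 ×15
  A^-2: L=1 ×30, L=3 ×132, L=5 ×47, L=7 ×1
  A^-4: L=2 ×49, L=4 ×65, L=6 ×6
  A^-6: L=3 ×31, L=5 ×14
  A^-8: L=4 ×9, L=6 ×1
  A^-10: L=5 ×1
Each group contributes A^e * Σ count * d^(L-1):
Powers of d = -A^2 - A^-2: d^2 = A^4 + 2 + A^-4; d^3 = -A^6 - 3*A^2 - 3*A^-2 - A^-6; d^4 = A^8 + 4*A^4 + 6 + 4*A^-4 + A^-8; d^5 = -A^10 - 5*A^6 - 10*A^2 - 10*A^-2 - 5*A^-6 - A^-10; d^6 = A^12 + 6*A^8 + 15*A^4 + 20 + 15*A^-4 + 6*A^-8 + A^-12.
  A^10 * (d^4) = A^18 + 4*A^14 + 6*A^10 + 4*A^6 + A^2
  A^8 * (7*d^3 + 3*d^5) = -3*A^18 - 22*A^14 - 51*A^10 - 51*A^6 - 22*A^2 - 3*A^-2
  A^6 * (18*d^2 + 26*d^4 + d^6) = A^18 + 32*A^14 + 137*A^10 + 212*A^6 + 137*A^2 + 32*A^-2 + A^-6
  A^4 * (21*d + 85*d^3 + 14*d^5) = -14*A^14 - 155*A^10 - 416*A^6 - 416*A^2 - 155*A^-2 - 14*A^-6
  A^2 * (9 + 137*d^2 + 62*d^4 + 2*d^6) = 2*A^14 + 74*A^10 + 415*A^6 + 695*A^2 + 415*A^-2 + 74*A^-6 + 2*A^-10
  A^0 * (105*d + 132*d^3 + 15*d^5) = -15*A^10 - 207*A^6 - 651*A^2 - 651*A^-2 - 207*A^-6 - 15*A^-10
  A^-2 * (30 + 132*d^2 + 47*d^4 + d^6) = A^10 + 53*A^6 + 335*A^2 + 596*A^-2 + 335*A^-6 + 53*A^-10 + A^-14
  A^-4 * (49*d + 65*d^3 + 6*d^5) = -6*A^6 - 95*A^2 - 304*A^-2 - 304*A^-6 - 95*A^-10 - 6*A^-14
  A^-6 * (31*d^2 + 14*d^4) = 14*A^2 + 87*A^-2 + 146*A^-6 + 87*A^-10 + 14*A^-14
  A^-8 * (9*d^3 + d^5) = -A^2 - 14*A^-2 - 37*A^-6 - 37*A^-10 - 14*A^-14 - A^-18
  A^-10 * (d^4) = A^-2 + 4*A^-6 + 6*A^-10 + 4*A^-14 + A^-18
Summing the groups: <K> = -A^18 + 2*A^14 - 3*A^10 + 4*A^6 - 3*A^2 + 4*A^-2 - 2*A^-6 + A^-10 - A^-14
Normalise by the writhe: (-A^3)^(-w) = (-A^3)^(-2) = A^-6, so f(A) = A^-6 * <K> = -A^12 + 2*A^8 - 3*A^4 + 4 - 3*A^-4 + 4*A^-8 - 2*A^-12 + A^-16 - A^-20.
Substitute A = t^(-1/4), i.e. A^e → t^(-e/4): V(t) = -t^5 + t^4 - 2*t^3 + 4*t^2 - 3*t + 4 - 3*t^-1 + 2*t^-2 - t^-3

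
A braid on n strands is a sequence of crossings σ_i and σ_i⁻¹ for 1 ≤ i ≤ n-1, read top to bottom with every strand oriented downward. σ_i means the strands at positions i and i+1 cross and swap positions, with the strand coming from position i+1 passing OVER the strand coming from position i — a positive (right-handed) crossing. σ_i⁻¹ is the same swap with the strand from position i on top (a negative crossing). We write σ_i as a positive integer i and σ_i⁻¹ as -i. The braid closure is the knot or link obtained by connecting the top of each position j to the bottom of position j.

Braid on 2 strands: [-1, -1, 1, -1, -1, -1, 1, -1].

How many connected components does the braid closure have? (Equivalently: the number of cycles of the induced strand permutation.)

2

Derivation:
Track the strand permutation on 2 strands, starting from identity.
  step 1: s1^-1 swaps positions 1,2 -> [2 1]
  step 2: s1^-1 swaps positions 1,2 -> [1 2]
  step 3: s1 swaps positions 1,2 -> [2 1]
  step 4: s1^-1 swaps positions 1,2 -> [1 2]
  step 5: s1^-1 swaps positions 1,2 -> [2 1]
  step 6: s1^-1 swaps positions 1,2 -> [1 2]
  step 7: s1 swaps positions 1,2 -> [2 1]
  step 8: s1^-1 swaps positions 1,2 -> [1 2]
Final permutation (position -> original strand): [1 2]
Closure components = cycle count of this permutation = 2.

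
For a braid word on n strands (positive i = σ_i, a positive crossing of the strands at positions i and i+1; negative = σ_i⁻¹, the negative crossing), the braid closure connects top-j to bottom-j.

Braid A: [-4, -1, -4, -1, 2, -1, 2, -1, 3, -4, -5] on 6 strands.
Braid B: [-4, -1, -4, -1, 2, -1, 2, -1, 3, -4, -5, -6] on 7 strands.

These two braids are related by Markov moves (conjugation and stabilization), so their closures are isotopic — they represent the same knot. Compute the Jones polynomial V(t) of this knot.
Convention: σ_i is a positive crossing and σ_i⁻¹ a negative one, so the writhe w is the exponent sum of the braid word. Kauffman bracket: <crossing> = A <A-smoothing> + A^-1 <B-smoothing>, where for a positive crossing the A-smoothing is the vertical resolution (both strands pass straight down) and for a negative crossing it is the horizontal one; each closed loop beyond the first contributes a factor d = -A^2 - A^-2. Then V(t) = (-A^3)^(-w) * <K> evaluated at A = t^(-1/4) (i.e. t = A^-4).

1 - t^-1 + 3*t^-2 - 4*t^-3 + 5*t^-4 - 6*t^-5 + 5*t^-6 - 4*t^-7 + 3*t^-8 - t^-9

Derivation:
Markov-equivalent braids have isotopic closures, hence identical knot invariants. Strip the Markov moves from each word to reach a common short braid β, then compute V(t) once on β.
Braid A: s4^-1 s1^-1 s4^-1 s1^-1 s2 s1^-1 s2 s1^-1 s3 s4^-1 s5^-1 on 6 strands reduces by inverse Markov moves (closure unchanged at each step):
  Destabilize: the word has the form β·s5^-1 where s5^-1 occurs only as the final letter (β ∈ B_5); drop it and the last strand → 5 strands.
Reduced to β = s4^-1 s1^-1 s4^-1 s1^-1 s2 s1^-1 s2 s1^-1 s3 s4^-1 on 5 strands, 10 crossings.
Braid B: s4^-1 s1^-1 s4^-1 s1^-1 s2 s1^-1 s2 s1^-1 s3 s4^-1 s5^-1 s6^-1 on 7 strands reduces by inverse Markov moves (closure unchanged at each step):
  Destabilize: the word has the form β·s6^-1 where s6^-1 occurs only as the final letter (β ∈ B_6); drop it and the last strand → 6 strands.
  Destabilize: the word has the form β·s5^-1 where s5^-1 occurs only as the final letter (β ∈ B_5); drop it and the last strand → 5 strands.
Reduced to β = s4^-1 s1^-1 s4^-1 s1^-1 s2 s1^-1 s2 s1^-1 s3 s4^-1 on 5 strands, 10 crossings.
Both give the same β = s4^-1 s1^-1 s4^-1 s1^-1 s2 s1^-1 s2 s1^-1 s3 s4^-1 on 5 strands, so one state sum suffices:
Braid: s4^-1 s1^-1 s4^-1 s1^-1 s2 s1^-1 s2 s1^-1 s3 s4^-1 on 5 strands, 10 crossings.
Writhe w = (#positive) - (#negative) = 3 - 7 = -4.
Enumerate smoothing states for the bracket polynomial. There are 2^10 = 1024 states.
For each crossing: s=0 is the vertical smoothing, s=1 horizontal. Crossing k contributes A^(sign_k * (1 - 2*s_k)); loop factor d = -A^2 - A^-2.
Tabulate the states by total A-exponent and number of loops L (A-exp: L × count):
  A^10: L=8 ×1
  A^8: L=7 ×10
  A^6: L=6 ×45
  A^4: L=5 ×118, L=7 ×2
  A^2: L=4 ×195, L=6 ×15
  A^0: L=3 ×203, L=5 ×49
  A^-2: L=2 ×123, L=4 ×85, L=6 ×2
  A^-4: L=1 ×33, L=3 ×78, L=5 ×9
  A^-6: L=2 ×29, L=4 ×16
  A^-8: L=3 ×9, L=5 ×1
  A^-10: L=4 ×1
Each group contributes A^e * Σ count * d^(L-1):
Powers of d = -A^2 - A^-2: d^2 = A^4 + 2 + A^-4; d^3 = -A^6 - 3*A^2 - 3*A^-2 - A^-6; d^4 = A^8 + 4*A^4 + 6 + 4*A^-4 + A^-8; d^5 = -A^10 - 5*A^6 - 10*A^2 - 10*A^-2 - 5*A^-6 - A^-10; d^6 = A^12 + 6*A^8 + 15*A^4 + 20 + 15*A^-4 + 6*A^-8 + A^-12; d^7 = -A^14 - 7*A^10 - 21*A^6 - 35*A^2 - 35*A^-2 - 21*A^-6 - 7*A^-10 - A^-14.
  A^10 * (d^7) = -A^24 - 7*A^20 - 21*A^16 - 35*A^12 - 35*A^8 - 21*A^4 - 7 - A^-4
  A^8 * (10*d^6) = 10*A^20 + 60*A^16 + 150*A^12 + 200*A^8 + 150*A^4 + 60 + 10*A^-4
  A^6 * (45*d^5) = -45*A^16 - 225*A^12 - 450*A^8 - 450*A^4 - 225 - 45*A^-4
  A^4 * (118*d^4 + 2*d^6) = 2*A^16 + 130*A^12 + 502*A^8 + 748*A^4 + 502 + 130*A^-4 + 2*A^-8
  A^2 * (195*d^3 + 15*d^5) = -15*A^12 - 270*A^8 - 735*A^4 - 735 - 270*A^-4 - 15*A^-8
  A^0 * (203*d^2 + 49*d^4) = 49*A^8 + 399*A^4 + 700 + 399*A^-4 + 49*A^-8
  A^-2 * (123*d + 85*d^3 + 2*d^5) = -2*A^8 - 95*A^4 - 398 - 398*A^-4 - 95*A^-8 - 2*A^-12
  A^-4 * (33 + 78*d^2 + 9*d^4) = 9*A^4 + 114 + 243*A^-4 + 114*A^-8 + 9*A^-12
  A^-6 * (29*d + 16*d^3) = -16 - 77*A^-4 - 77*A^-8 - 16*A^-12
  A^-8 * (9*d^2 + d^4) = 1 + 13*A^-4 + 24*A^-8 + 13*A^-12 + A^-16
  A^-10 * (d^3) = -A^-4 - 3*A^-8 - 3*A^-12 - A^-16
Summing the groups: <K> = -A^24 + 3*A^20 - 4*A^16 + 5*A^12 - 6*A^8 + 5*A^4 - 4 + 3*A^-4 - A^-8 + A^-12
Normalise by the writhe: (-A^3)^(-w) = (-A^3)^(4) = A^12, so f(A) = A^12 * <K> = -A^36 + 3*A^32 - 4*A^28 + 5*A^24 - 6*A^20 + 5*A^16 - 4*A^12 + 3*A^8 - A^4 + 1.
Substitute A = t^(-1/4), i.e. A^e → t^(-e/4): V(t) = 1 - t^-1 + 3*t^-2 - 4*t^-3 + 5*t^-4 - 6*t^-5 + 5*t^-6 - 4*t^-7 + 3*t^-8 - t^-9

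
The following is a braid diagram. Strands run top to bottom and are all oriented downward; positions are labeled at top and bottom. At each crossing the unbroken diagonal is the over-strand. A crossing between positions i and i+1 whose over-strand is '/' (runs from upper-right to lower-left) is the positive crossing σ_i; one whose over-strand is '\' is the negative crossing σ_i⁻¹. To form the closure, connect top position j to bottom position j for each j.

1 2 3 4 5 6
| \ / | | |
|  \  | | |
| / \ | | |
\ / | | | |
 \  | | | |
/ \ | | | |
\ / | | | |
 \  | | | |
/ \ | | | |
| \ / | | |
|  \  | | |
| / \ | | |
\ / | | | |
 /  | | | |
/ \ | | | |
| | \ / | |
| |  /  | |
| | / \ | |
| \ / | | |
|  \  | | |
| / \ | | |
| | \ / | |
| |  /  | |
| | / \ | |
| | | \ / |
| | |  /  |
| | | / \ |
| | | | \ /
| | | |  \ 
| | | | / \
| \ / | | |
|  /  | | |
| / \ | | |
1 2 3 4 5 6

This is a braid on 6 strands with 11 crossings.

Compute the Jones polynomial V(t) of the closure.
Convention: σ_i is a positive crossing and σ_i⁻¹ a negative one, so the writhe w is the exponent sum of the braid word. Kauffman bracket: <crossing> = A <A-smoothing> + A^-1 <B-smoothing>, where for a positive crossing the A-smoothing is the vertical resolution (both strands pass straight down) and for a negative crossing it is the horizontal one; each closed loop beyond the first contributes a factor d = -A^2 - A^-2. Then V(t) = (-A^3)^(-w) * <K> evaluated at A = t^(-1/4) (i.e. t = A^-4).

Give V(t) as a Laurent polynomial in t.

t^2 - t + 2 - 2*t^-1 + t^-2 - t^-3 + t^-4

Derivation:
Reading the diagram top to bottom ('/'-over between positions i,i+1 = s_i, '\'-over = s_i^-1): braid word = s2^-1 s1^-1 s1^-1 s2^-1 s1 s3 s2^-1 s3 s4 s5^-1 s2.
The presented braid s2^-1 s1^-1 s1^-1 s2^-1 s1 s3 s2^-1 s3 s4 s5^-1 s2 on 6 strands reduces by inverse Markov moves (closure unchanged at each step):
  Deconjugate: the word is γ·β·γ⁻¹ with γ = s2^-1 (prefix) and γ⁻¹ = s2 (suffix); strip both.
  Destabilize: the word has the form β·s5^-1 where s5^-1 occurs only as the final letter (β ∈ B_5); drop it and the last strand → 5 strands.
  Destabilize: the word has the form β·s4 where s4 occurs only as the final letter (β ∈ B_4); drop it and the last strand → 4 strands.
Reduced to β = s1^-1 s1^-1 s2^-1 s1 s3 s2^-1 s3 on 4 strands, 7 crossings.
Compute on β:
Braid: s1^-1 s1^-1 s2^-1 s1 s3 s2^-1 s3 on 4 strands, 7 crossings.
Writhe w = (#positive) - (#negative) = 3 - 4 = -1.
State-sum expansion of <K>. There are 2^7 = 128 states.
For each crossing: s=0 is the vertical smoothing, s=1 horizontal. Crossing k contributes A^(sign_k * (1 - 2*s_k)); loop factor d = -A^2 - A^-2.
Tabulate the states by total A-exponent and number of loops L (A-exp: L × count):
  A^7: L=4 ×1
  A^5: L=3 ×7
  A^3: L=2 ×17, L=4 ×4
  A^1: L=1 ×14, L=3 ×20, L=5 ×1
  A^-1: L=2 ×27, L=4 ×8
  A^-3: L=1 ×5, L=3 ×15, L=5 ×1
  A^-5: L=2 ×4, L=4 ×3
  A^-7: L=3 ×1
Each group contributes A^e * Σ count * d^(L-1):
Powers of d = -A^2 - A^-2: d^2 = A^4 + 2 + A^-4; d^3 = -A^6 - 3*A^2 - 3*A^-2 - A^-6; d^4 = A^8 + 4*A^4 + 6 + 4*A^-4 + A^-8.
  A^7 * (d^3) = -A^13 - 3*A^9 - 3*A^5 - A
  A^5 * (7*d^2) = 7*A^9 + 14*A^5 + 7*A
  A^3 * (17*d + 4*d^3) = -4*A^9 - 29*A^5 - 29*A - 4*A^-3
  A^1 * (14 + 20*d^2 + d^4) = A^9 + 24*A^5 + 60*A + 24*A^-3 + A^-7
  A^-1 * (27*d + 8*d^3) = -8*A^5 - 51*A - 51*A^-3 - 8*A^-7
  A^-3 * (5 + 15*d^2 + d^4) = A^5 + 19*A + 41*A^-3 + 19*A^-7 + A^-11
  A^-5 * (4*d + 3*d^3) = -3*A - 13*A^-3 - 13*A^-7 - 3*A^-11
  A^-7 * (d^2) = A^-3 + 2*A^-7 + A^-11
Summing the groups: <K> = -A^13 + A^9 - A^5 + 2*A - 2*A^-3 + A^-7 - A^-11
Normalise by the writhe: (-A^3)^(-w) = (-A^3)^(1) = -A^3, so f(A) = -A^3 * <K> = A^16 - A^12 + A^8 - 2*A^4 + 2 - A^-4 + A^-8.
Substitute A = t^(-1/4), i.e. A^e → t^(-e/4): V(t) = t^2 - t + 2 - 2*t^-1 + t^-2 - t^-3 + t^-4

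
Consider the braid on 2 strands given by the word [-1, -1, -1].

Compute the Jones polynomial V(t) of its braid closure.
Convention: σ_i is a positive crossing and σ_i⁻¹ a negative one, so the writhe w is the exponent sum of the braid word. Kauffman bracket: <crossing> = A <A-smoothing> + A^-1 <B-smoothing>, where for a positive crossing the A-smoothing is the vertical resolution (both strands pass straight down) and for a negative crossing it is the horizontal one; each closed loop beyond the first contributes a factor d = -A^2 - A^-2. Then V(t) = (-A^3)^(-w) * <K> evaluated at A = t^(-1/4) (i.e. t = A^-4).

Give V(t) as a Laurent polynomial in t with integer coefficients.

t^-1 + t^-3 - t^-4

Derivation:
Braid: s1^-1 s1^-1 s1^-1 on 2 strands, 3 crossings.
Writhe w = (#positive) - (#negative) = 0 - 3 = -3.
Enumerate smoothing states for the bracket polynomial. There are 2^3 = 8 states.
For each crossing: s=0 is the vertical smoothing, s=1 horizontal. Crossing k contributes A^(sign_k * (1 - 2*s_k)); loop factor d = -A^2 - A^-2.
  state 000: A-exp=-3, loops=2, term = A^-3 * d^1
  state 001: A-exp=-1, loops=1, term = A^-1 * d^0
  state 010: A-exp=-1, loops=1, term = A^-1 * d^0
  state 011: A-exp=+1, loops=2, term = A^1 * d^1
  state 100: A-exp=-1, loops=1, term = A^-1 * d^0
  state 101: A-exp=+1, loops=2, term = A^1 * d^1
  state 110: A-exp=+1, loops=2, term = A^1 * d^1
  state 111: A-exp=+3, loops=3, term = A^3 * d^2
Collect the terms by A-exponent (count of states per loop number):
Powers of d = -A^2 - A^-2: d^2 = A^4 + 2 + A^-4.
  A^3 * (d^2) = A^7 + 2*A^3 + A^-1
  A^1 * (3*d) = -3*A^3 - 3*A^-1
  A^-1 * (3) = 3*A^-1
  A^-3 * (d) = -A^-1 - A^-5
Summing the groups: <K> = A^7 - A^3 - A^-5
Normalise by the writhe: (-A^3)^(-w) = (-A^3)^(3) = -A^9, so f(A) = -A^9 * <K> = -A^16 + A^12 + A^4.
Substitute A = t^(-1/4), i.e. A^e → t^(-e/4): V(t) = t^-1 + t^-3 - t^-4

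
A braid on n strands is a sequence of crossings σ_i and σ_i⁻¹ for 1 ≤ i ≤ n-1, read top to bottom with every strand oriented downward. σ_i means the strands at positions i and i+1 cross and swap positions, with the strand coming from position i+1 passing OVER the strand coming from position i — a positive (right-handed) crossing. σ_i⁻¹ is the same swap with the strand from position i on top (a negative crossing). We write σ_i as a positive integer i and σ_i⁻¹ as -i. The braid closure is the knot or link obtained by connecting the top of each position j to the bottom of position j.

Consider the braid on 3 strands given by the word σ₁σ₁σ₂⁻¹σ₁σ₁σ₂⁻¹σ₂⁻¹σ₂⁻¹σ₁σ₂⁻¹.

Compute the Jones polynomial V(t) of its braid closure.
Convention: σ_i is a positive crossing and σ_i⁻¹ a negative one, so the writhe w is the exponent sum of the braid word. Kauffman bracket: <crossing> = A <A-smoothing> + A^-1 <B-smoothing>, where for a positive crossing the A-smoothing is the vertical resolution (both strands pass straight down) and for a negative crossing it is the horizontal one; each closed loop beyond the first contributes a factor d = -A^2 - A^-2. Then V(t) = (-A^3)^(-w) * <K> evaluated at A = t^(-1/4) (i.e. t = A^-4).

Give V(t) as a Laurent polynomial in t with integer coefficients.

Braid: s1 s1 s2^-1 s1 s1 s2^-1 s2^-1 s2^-1 s1 s2^-1 on 3 strands, 10 crossings.
Writhe w = (#positive) - (#negative) = 5 - 5 = 0.
State-sum expansion of <K>. There are 2^10 = 1024 states.
Smooth each crossing (0=||, 1=⌣⌢); contribution A^(Σ sign_k(1-2s_k)) * d^(L-1).
Tabulate the states by total A-exponent and number of loops L (A-exp: L × count):
  A^10: L=6 ×1
  A^8: L=5 ×10
  A^6: L=4 ×43, L=6 ×2
  A^4: L=3 ×98, L=5 ×22
  A^2: L=2 ×121, L=4 ×83, L=6 ×6
  A^0: L=1 ×73, L=3 ×140, L=5 ×38, L=7 ×1
  A^-2: L=2 ×121, L=4 ×79, L=6 ×10
  A^-4: L=3 ×95, L=5 ×24, L=7 ×1
  A^-6: L=4 ×42, L=6 ×3
  A^-8: L=5 ×10
  A^-10: L=6 ×1
Each group contributes A^e * Σ count * d^(L-1):
Powers of d = -A^2 - A^-2: d^2 = A^4 + 2 + A^-4; d^3 = -A^6 - 3*A^2 - 3*A^-2 - A^-6; d^4 = A^8 + 4*A^4 + 6 + 4*A^-4 + A^-8; d^5 = -A^10 - 5*A^6 - 10*A^2 - 10*A^-2 - 5*A^-6 - A^-10; d^6 = A^12 + 6*A^8 + 15*A^4 + 20 + 15*A^-4 + 6*A^-8 + A^-12.
  A^10 * (d^5) = -A^20 - 5*A^16 - 10*A^12 - 10*A^8 - 5*A^4 - 1
  A^8 * (10*d^4) = 10*A^16 + 40*A^12 + 60*A^8 + 40*A^4 + 10
  A^6 * (43*d^3 + 2*d^5) = -2*A^16 - 53*A^12 - 149*A^8 - 149*A^4 - 53 - 2*A^-4
  A^4 * (98*d^2 + 22*d^4) = 22*A^12 + 186*A^8 + 328*A^4 + 186 + 22*A^-4
  A^2 * (121*d + 83*d^3 + 6*d^5) = -6*A^12 - 113*A^8 - 430*A^4 - 430 - 113*A^-4 - 6*A^-8
  A^0 * (73 + 140*d^2 + 38*d^4 + d^6) = A^12 + 44*A^8 + 307*A^4 + 601 + 307*A^-4 + 44*A^-8 + A^-12
  A^-2 * (121*d + 79*d^3 + 10*d^5) = -10*A^8 - 129*A^4 - 458 - 458*A^-4 - 129*A^-8 - 10*A^-12
  A^-4 * (95*d^2 + 24*d^4 + d^6) = A^8 + 30*A^4 + 206 + 354*A^-4 + 206*A^-8 + 30*A^-12 + A^-16
  A^-6 * (42*d^3 + 3*d^5) = -3*A^4 - 57 - 156*A^-4 - 156*A^-8 - 57*A^-12 - 3*A^-16
  A^-8 * (10*d^4) = 10 + 40*A^-4 + 60*A^-8 + 40*A^-12 + 10*A^-16
  A^-10 * (d^5) = -1 - 5*A^-4 - 10*A^-8 - 10*A^-12 - 5*A^-16 - A^-20
Summing the groups: <K> = -A^20 + 3*A^16 - 6*A^12 + 9*A^8 - 11*A^4 + 13 - 11*A^-4 + 9*A^-8 - 6*A^-12 + 3*A^-16 - A^-20
Normalise by the writhe: (-A^3)^(-w) = (-A^3)^(0) = 1, so f(A) = 1 * <K> = -A^20 + 3*A^16 - 6*A^12 + 9*A^8 - 11*A^4 + 13 - 11*A^-4 + 9*A^-8 - 6*A^-12 + 3*A^-16 - A^-20.
Substitute A = t^(-1/4), i.e. A^e → t^(-e/4): V(t) = -t^5 + 3*t^4 - 6*t^3 + 9*t^2 - 11*t + 13 - 11*t^-1 + 9*t^-2 - 6*t^-3 + 3*t^-4 - t^-5

Answer: -t^5 + 3*t^4 - 6*t^3 + 9*t^2 - 11*t + 13 - 11*t^-1 + 9*t^-2 - 6*t^-3 + 3*t^-4 - t^-5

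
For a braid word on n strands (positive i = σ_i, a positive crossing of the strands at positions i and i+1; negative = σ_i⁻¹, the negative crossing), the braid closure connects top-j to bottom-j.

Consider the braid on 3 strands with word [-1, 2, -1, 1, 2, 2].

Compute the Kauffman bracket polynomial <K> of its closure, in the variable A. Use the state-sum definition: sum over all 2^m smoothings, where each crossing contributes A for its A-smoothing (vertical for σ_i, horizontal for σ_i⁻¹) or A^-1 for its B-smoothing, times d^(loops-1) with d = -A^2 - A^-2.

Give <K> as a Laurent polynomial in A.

First cancel adjacent σ_i σ_i⁻¹ pairs (Reidemeister II — same braid, same closure): s1^-1 s2 s1^-1 s1 s2 s2 → s1^-1 s2 s2 s2.
Braid: s1^-1 s2 s2 s2 on 3 strands, 4 crossings.
Writhe w = (#positive) - (#negative) = 3 - 1 = 2.
Computing the Kauffman bracket via state sum. There are 2^4 = 16 states.
Smooth each crossing (0=||, 1=⌣⌢); contribution A^(Σ sign_k(1-2s_k)) * d^(L-1).
  state 0000: A-exp=+2, loops=3, term = A^2 * d^2
  state 0001: A-exp=+0, loops=2, term = A^0 * d^1
  state 0010: A-exp=+0, loops=2, term = A^0 * d^1
  state 0011: A-exp=-2, loops=3, term = A^-2 * d^2
  state 0100: A-exp=+0, loops=2, term = A^0 * d^1
  state 0101: A-exp=-2, loops=3, term = A^-2 * d^2
  state 0110: A-exp=-2, loops=3, term = A^-2 * d^2
  state 0111: A-exp=-4, loops=4, term = A^-4 * d^3
  state 1000: A-exp=+4, loops=2, term = A^4 * d^1
  state 1001: A-exp=+2, loops=1, term = A^2 * d^0
  state 1010: A-exp=+2, loops=1, term = A^2 * d^0
  state 1011: A-exp=+0, loops=2, term = A^0 * d^1
  state 1100: A-exp=+2, loops=1, term = A^2 * d^0
  state 1101: A-exp=+0, loops=2, term = A^0 * d^1
  state 1110: A-exp=+0, loops=2, term = A^0 * d^1
  state 1111: A-exp=-2, loops=3, term = A^-2 * d^2
Collect the terms by A-exponent (count of states per loop number):
Powers of d = -A^2 - A^-2: d^2 = A^4 + 2 + A^-4; d^3 = -A^6 - 3*A^2 - 3*A^-2 - A^-6.
  A^4 * (d) = -A^6 - A^2
  A^2 * (3 + d^2) = A^6 + 5*A^2 + A^-2
  A^0 * (6*d) = -6*A^2 - 6*A^-2
  A^-2 * (4*d^2) = 4*A^2 + 8*A^-2 + 4*A^-6
  A^-4 * (d^3) = -A^2 - 3*A^-2 - 3*A^-6 - A^-10
Summing the groups: <K> = A^2 + A^-6 - A^-10

Answer: A^2 + A^-6 - A^-10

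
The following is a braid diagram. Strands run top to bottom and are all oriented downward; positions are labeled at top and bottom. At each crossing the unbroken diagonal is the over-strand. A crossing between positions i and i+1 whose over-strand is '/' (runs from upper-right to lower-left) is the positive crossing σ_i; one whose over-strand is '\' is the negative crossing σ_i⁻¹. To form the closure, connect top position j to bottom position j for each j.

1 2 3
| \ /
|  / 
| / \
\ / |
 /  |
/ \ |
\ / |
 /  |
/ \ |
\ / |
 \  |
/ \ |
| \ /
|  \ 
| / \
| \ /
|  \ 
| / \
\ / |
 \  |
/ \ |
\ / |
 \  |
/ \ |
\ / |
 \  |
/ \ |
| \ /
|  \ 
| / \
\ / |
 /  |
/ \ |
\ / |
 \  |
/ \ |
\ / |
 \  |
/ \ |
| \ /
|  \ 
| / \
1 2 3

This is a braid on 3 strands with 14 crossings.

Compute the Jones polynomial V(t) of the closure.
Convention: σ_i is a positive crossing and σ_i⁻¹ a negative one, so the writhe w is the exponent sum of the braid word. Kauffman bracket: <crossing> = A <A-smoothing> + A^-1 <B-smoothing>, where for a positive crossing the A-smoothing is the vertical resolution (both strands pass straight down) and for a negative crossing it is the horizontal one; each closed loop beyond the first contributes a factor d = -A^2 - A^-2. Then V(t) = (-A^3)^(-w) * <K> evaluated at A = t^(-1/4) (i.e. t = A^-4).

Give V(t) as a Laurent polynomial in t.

Reading the diagram top to bottom ('/'-over between positions i,i+1 = s_i, '\'-over = s_i^-1): braid word = s2 s1 s1 s1^-1 s2^-1 s2^-1 s1^-1 s1^-1 s1^-1 s2^-1 s1 s1^-1 s1^-1 s2^-1.
The presented braid s2 s1 s1 s1^-1 s2^-1 s2^-1 s1^-1 s1^-1 s1^-1 s2^-1 s1 s1^-1 s1^-1 s2^-1 on 3 strands reduces by inverse Markov moves (closure unchanged at each step):
  Deconjugate: the word is γ·β·γ⁻¹ with γ = s2 s1 (prefix) and γ⁻¹ = s1^-1 s2^-1 (suffix); strip both.
  Deconjugate: the word is γ·β·γ⁻¹ with γ = s1 s1^-1 (prefix) and γ⁻¹ = s1 s1^-1 (suffix); strip both.
Reduced to β = s2^-1 s2^-1 s1^-1 s1^-1 s1^-1 s2^-1 on 3 strands, 6 crossings.
Compute on β:
Braid: s2^-1 s2^-1 s1^-1 s1^-1 s1^-1 s2^-1 on 3 strands, 6 crossings.
Writhe w = (#positive) - (#negative) = 0 - 6 = -6.
Enumerate smoothing states for the bracket polynomial. There are 2^6 = 64 states.
For each crossing: s=0 is the vertical smoothing, s=1 horizontal. Crossing k contributes A^(sign_k * (1 - 2*s_k)); loop factor d = -A^2 - A^-2.
Tabulate the states by total A-exponent and number of loops L (A-exp: L × count):
  A^6: L=5 ×1
  A^4: L=4 ×6
  A^2: L=3 ×15
  A^0: L=2 ×18, L=4 ×2
  A^-2: L=1 ×9, L=3 ×6
  A^-4: L=2 ×6
  A^-6: L=3 ×1
Each group contributes A^e * Σ count * d^(L-1):
Powers of d = -A^2 - A^-2: d^2 = A^4 + 2 + A^-4; d^3 = -A^6 - 3*A^2 - 3*A^-2 - A^-6; d^4 = A^8 + 4*A^4 + 6 + 4*A^-4 + A^-8.
  A^6 * (d^4) = A^14 + 4*A^10 + 6*A^6 + 4*A^2 + A^-2
  A^4 * (6*d^3) = -6*A^10 - 18*A^6 - 18*A^2 - 6*A^-2
  A^2 * (15*d^2) = 15*A^6 + 30*A^2 + 15*A^-2
  A^0 * (18*d + 2*d^3) = -2*A^6 - 24*A^2 - 24*A^-2 - 2*A^-6
  A^-2 * (9 + 6*d^2) = 6*A^2 + 21*A^-2 + 6*A^-6
  A^-4 * (6*d) = -6*A^-2 - 6*A^-6
  A^-6 * (d^2) = A^-2 + 2*A^-6 + A^-10
Summing the groups: <K> = A^14 - 2*A^10 + A^6 - 2*A^2 + 2*A^-2 + A^-10
Normalise by the writhe: (-A^3)^(-w) = (-A^3)^(6) = A^18, so f(A) = A^18 * <K> = A^32 - 2*A^28 + A^24 - 2*A^20 + 2*A^16 + A^8.
Substitute A = t^(-1/4), i.e. A^e → t^(-e/4): V(t) = t^-2 + 2*t^-4 - 2*t^-5 + t^-6 - 2*t^-7 + t^-8

Answer: t^-2 + 2*t^-4 - 2*t^-5 + t^-6 - 2*t^-7 + t^-8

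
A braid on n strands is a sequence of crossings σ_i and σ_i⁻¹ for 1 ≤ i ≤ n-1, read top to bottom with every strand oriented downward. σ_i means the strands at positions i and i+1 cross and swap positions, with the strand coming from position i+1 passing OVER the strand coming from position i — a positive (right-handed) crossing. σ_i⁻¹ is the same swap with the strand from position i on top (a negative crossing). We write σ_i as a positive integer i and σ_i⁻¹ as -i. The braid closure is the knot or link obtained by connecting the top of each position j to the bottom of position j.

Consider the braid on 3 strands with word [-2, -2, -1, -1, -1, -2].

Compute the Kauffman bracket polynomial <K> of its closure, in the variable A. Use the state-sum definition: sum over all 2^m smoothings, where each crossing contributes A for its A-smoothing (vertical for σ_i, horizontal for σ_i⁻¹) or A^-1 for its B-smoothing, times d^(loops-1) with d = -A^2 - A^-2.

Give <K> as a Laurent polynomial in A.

A^14 - 2*A^10 + A^6 - 2*A^2 + 2*A^-2 + A^-10

Derivation:
Braid: s2^-1 s2^-1 s1^-1 s1^-1 s1^-1 s2^-1 on 3 strands, 6 crossings.
Writhe w = (#positive) - (#negative) = 0 - 6 = -6.
Computing the Kauffman bracket via state sum. There are 2^6 = 64 states.
For each crossing: s=0 is the vertical smoothing, s=1 horizontal. Crossing k contributes A^(sign_k * (1 - 2*s_k)); loop factor d = -A^2 - A^-2.
Tabulate the states by total A-exponent and number of loops L (A-exp: L × count):
  A^6: L=5 ×1
  A^4: L=4 ×6
  A^2: L=3 ×15
  A^0: L=2 ×18, L=4 ×2
  A^-2: L=1 ×9, L=3 ×6
  A^-4: L=2 ×6
  A^-6: L=3 ×1
Each group contributes A^e * Σ count * d^(L-1):
Powers of d = -A^2 - A^-2: d^2 = A^4 + 2 + A^-4; d^3 = -A^6 - 3*A^2 - 3*A^-2 - A^-6; d^4 = A^8 + 4*A^4 + 6 + 4*A^-4 + A^-8.
  A^6 * (d^4) = A^14 + 4*A^10 + 6*A^6 + 4*A^2 + A^-2
  A^4 * (6*d^3) = -6*A^10 - 18*A^6 - 18*A^2 - 6*A^-2
  A^2 * (15*d^2) = 15*A^6 + 30*A^2 + 15*A^-2
  A^0 * (18*d + 2*d^3) = -2*A^6 - 24*A^2 - 24*A^-2 - 2*A^-6
  A^-2 * (9 + 6*d^2) = 6*A^2 + 21*A^-2 + 6*A^-6
  A^-4 * (6*d) = -6*A^-2 - 6*A^-6
  A^-6 * (d^2) = A^-2 + 2*A^-6 + A^-10
Summing the groups: <K> = A^14 - 2*A^10 + A^6 - 2*A^2 + 2*A^-2 + A^-10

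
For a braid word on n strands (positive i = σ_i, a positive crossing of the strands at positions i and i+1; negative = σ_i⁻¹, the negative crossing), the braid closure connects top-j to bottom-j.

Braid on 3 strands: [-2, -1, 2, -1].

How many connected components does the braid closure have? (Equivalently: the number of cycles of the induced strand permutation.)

Track the strand permutation on 3 strands, starting from identity.
  step 1: s2^-1 swaps positions 2,3 -> [1 3 2]
  step 2: s1^-1 swaps positions 1,2 -> [3 1 2]
  step 3: s2 swaps positions 2,3 -> [3 2 1]
  step 4: s1^-1 swaps positions 1,2 -> [2 3 1]
Final permutation (position -> original strand): [2 3 1]
Closure components = cycle count of this permutation = 1.

Answer: 1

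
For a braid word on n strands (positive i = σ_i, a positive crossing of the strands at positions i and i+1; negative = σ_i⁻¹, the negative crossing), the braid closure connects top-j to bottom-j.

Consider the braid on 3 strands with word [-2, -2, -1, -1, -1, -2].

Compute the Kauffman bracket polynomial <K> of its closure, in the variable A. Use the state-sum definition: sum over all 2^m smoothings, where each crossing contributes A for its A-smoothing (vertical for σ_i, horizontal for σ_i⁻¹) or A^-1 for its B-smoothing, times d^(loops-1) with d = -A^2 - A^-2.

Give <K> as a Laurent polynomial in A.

Braid: s2^-1 s2^-1 s1^-1 s1^-1 s1^-1 s2^-1 on 3 strands, 6 crossings.
Writhe w = (#positive) - (#negative) = 0 - 6 = -6.
Computing the Kauffman bracket via state sum. There are 2^6 = 64 states.
For each crossing: s=0 is the vertical smoothing, s=1 horizontal. Crossing k contributes A^(sign_k * (1 - 2*s_k)); loop factor d = -A^2 - A^-2.
Tabulate the states by total A-exponent and number of loops L (A-exp: L × count):
  A^6: L=5 ×1
  A^4: L=4 ×6
  A^2: L=3 ×15
  A^0: L=2 ×18, L=4 ×2
  A^-2: L=1 ×9, L=3 ×6
  A^-4: L=2 ×6
  A^-6: L=3 ×1
Each group contributes A^e * Σ count * d^(L-1):
Powers of d = -A^2 - A^-2: d^2 = A^4 + 2 + A^-4; d^3 = -A^6 - 3*A^2 - 3*A^-2 - A^-6; d^4 = A^8 + 4*A^4 + 6 + 4*A^-4 + A^-8.
  A^6 * (d^4) = A^14 + 4*A^10 + 6*A^6 + 4*A^2 + A^-2
  A^4 * (6*d^3) = -6*A^10 - 18*A^6 - 18*A^2 - 6*A^-2
  A^2 * (15*d^2) = 15*A^6 + 30*A^2 + 15*A^-2
  A^0 * (18*d + 2*d^3) = -2*A^6 - 24*A^2 - 24*A^-2 - 2*A^-6
  A^-2 * (9 + 6*d^2) = 6*A^2 + 21*A^-2 + 6*A^-6
  A^-4 * (6*d) = -6*A^-2 - 6*A^-6
  A^-6 * (d^2) = A^-2 + 2*A^-6 + A^-10
Summing the groups: <K> = A^14 - 2*A^10 + A^6 - 2*A^2 + 2*A^-2 + A^-10

Answer: A^14 - 2*A^10 + A^6 - 2*A^2 + 2*A^-2 + A^-10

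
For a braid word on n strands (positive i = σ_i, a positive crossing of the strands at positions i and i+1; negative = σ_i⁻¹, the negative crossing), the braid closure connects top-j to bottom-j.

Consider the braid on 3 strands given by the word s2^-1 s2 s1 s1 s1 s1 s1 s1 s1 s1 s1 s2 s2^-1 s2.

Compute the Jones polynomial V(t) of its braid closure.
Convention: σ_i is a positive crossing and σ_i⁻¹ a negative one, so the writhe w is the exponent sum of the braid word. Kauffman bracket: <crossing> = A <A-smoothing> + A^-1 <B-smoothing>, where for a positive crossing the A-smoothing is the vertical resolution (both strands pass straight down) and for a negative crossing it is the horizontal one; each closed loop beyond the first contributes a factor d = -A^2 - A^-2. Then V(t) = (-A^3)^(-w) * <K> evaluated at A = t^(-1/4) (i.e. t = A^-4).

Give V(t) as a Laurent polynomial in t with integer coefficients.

-t^13 + t^12 - t^11 + t^10 - t^9 + t^8 - t^7 + t^6 + t^4

Derivation:
The presented braid s2^-1 s2 s1 s1 s1 s1 s1 s1 s1 s1 s1 s2 s2^-1 s2 on 3 strands reduces by inverse Markov moves (closure unchanged at each step):
  Deconjugate: the word is γ·β·γ⁻¹ with γ = s2^-1 (prefix) and γ⁻¹ = s2 (suffix); strip both.
  Deconjugate: the word is γ·β·γ⁻¹ with γ = s2 (prefix) and γ⁻¹ = s2^-1 (suffix); strip both.
  Destabilize: the word has the form β·s2 where s2 occurs only as the final letter (β ∈ B_2); drop it and the last strand → 2 strands.
Reduced to β = s1 s1 s1 s1 s1 s1 s1 s1 s1 on 2 strands, 9 crossings.
Compute on β:
Braid: s1 s1 s1 s1 s1 s1 s1 s1 s1 on 2 strands, 9 crossings.
Writhe w = (#positive) - (#negative) = 9 - 0 = 9.
Computing the Kauffman bracket via state sum. There are 2^9 = 512 states.
Smooth each crossing (0=||, 1=⌣⌢); contribution A^(Σ sign_k(1-2s_k)) * d^(L-1).
Tabulate the states by total A-exponent and number of loops L (A-exp: L × count):
  A^9: L=2 ×1
  A^7: L=1 ×9
  A^5: L=2 ×36
  A^3: L=3 ×84
  A^1: L=4 ×126
  A^-1: L=5 ×126
  A^-3: L=6 ×84
  A^-5: L=7 ×36
  A^-7: L=8 ×9
  A^-9: L=9 ×1
Each group contributes A^e * Σ count * d^(L-1):
Powers of d = -A^2 - A^-2: d^2 = A^4 + 2 + A^-4; d^3 = -A^6 - 3*A^2 - 3*A^-2 - A^-6; d^4 = A^8 + 4*A^4 + 6 + 4*A^-4 + A^-8; d^5 = -A^10 - 5*A^6 - 10*A^2 - 10*A^-2 - 5*A^-6 - A^-10; d^6 = A^12 + 6*A^8 + 15*A^4 + 20 + 15*A^-4 + 6*A^-8 + A^-12; d^7 = -A^14 - 7*A^10 - 21*A^6 - 35*A^2 - 35*A^-2 - 21*A^-6 - 7*A^-10 - A^-14; d^8 = A^16 + 8*A^12 + 28*A^8 + 56*A^4 + 70 + 56*A^-4 + 28*A^-8 + 8*A^-12 + A^-16.
  A^9 * (d) = -A^11 - A^7
  A^7 * (9) = 9*A^7
  A^5 * (36*d) = -36*A^7 - 36*A^3
  A^3 * (84*d^2) = 84*A^7 + 168*A^3 + 84*A^-1
  A^1 * (126*d^3) = -126*A^7 - 378*A^3 - 378*A^-1 - 126*A^-5
  A^-1 * (126*d^4) = 126*A^7 + 504*A^3 + 756*A^-1 + 504*A^-5 + 126*A^-9
  A^-3 * (84*d^5) = -84*A^7 - 420*A^3 - 840*A^-1 - 840*A^-5 - 420*A^-9 - 84*A^-13
  A^-5 * (36*d^6) = 36*A^7 + 216*A^3 + 540*A^-1 + 720*A^-5 + 540*A^-9 + 216*A^-13 + 36*A^-17
  A^-7 * (9*d^7) = -9*A^7 - 63*A^3 - 189*A^-1 - 315*A^-5 - 315*A^-9 - 189*A^-13 - 63*A^-17 - 9*A^-21
  A^-9 * (d^8) = A^7 + 8*A^3 + 28*A^-1 + 56*A^-5 + 70*A^-9 + 56*A^-13 + 28*A^-17 + 8*A^-21 + A^-25
Summing the groups: <K> = -A^11 - A^3 + A^-1 - A^-5 + A^-9 - A^-13 + A^-17 - A^-21 + A^-25
Normalise by the writhe: (-A^3)^(-w) = (-A^3)^(-9) = -A^-27, so f(A) = -A^-27 * <K> = A^-16 + A^-24 - A^-28 + A^-32 - A^-36 + A^-40 - A^-44 + A^-48 - A^-52.
Substitute A = t^(-1/4), i.e. A^e → t^(-e/4): V(t) = -t^13 + t^12 - t^11 + t^10 - t^9 + t^8 - t^7 + t^6 + t^4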